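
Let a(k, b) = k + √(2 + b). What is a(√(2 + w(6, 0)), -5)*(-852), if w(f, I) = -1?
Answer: -852 - 852*I*√3 ≈ -852.0 - 1475.7*I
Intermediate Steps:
a(√(2 + w(6, 0)), -5)*(-852) = (√(2 - 1) + √(2 - 5))*(-852) = (√1 + √(-3))*(-852) = (1 + I*√3)*(-852) = -852 - 852*I*√3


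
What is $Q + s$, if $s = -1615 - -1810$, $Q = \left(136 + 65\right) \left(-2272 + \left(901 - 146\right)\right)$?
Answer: $-304722$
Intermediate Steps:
$Q = -304917$ ($Q = 201 \left(-2272 + 755\right) = 201 \left(-1517\right) = -304917$)
$s = 195$ ($s = -1615 + 1810 = 195$)
$Q + s = -304917 + 195 = -304722$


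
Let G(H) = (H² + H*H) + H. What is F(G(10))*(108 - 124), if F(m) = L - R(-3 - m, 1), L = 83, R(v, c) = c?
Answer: -1312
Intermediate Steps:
G(H) = H + 2*H² (G(H) = (H² + H²) + H = 2*H² + H = H + 2*H²)
F(m) = 82 (F(m) = 83 - 1*1 = 83 - 1 = 82)
F(G(10))*(108 - 124) = 82*(108 - 124) = 82*(-16) = -1312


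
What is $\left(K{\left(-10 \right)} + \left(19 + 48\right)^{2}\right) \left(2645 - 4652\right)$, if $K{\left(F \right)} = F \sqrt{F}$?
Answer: $-9009423 + 20070 i \sqrt{10} \approx -9.0094 \cdot 10^{6} + 63467.0 i$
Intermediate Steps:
$K{\left(F \right)} = F^{\frac{3}{2}}$
$\left(K{\left(-10 \right)} + \left(19 + 48\right)^{2}\right) \left(2645 - 4652\right) = \left(\left(-10\right)^{\frac{3}{2}} + \left(19 + 48\right)^{2}\right) \left(2645 - 4652\right) = \left(- 10 i \sqrt{10} + 67^{2}\right) \left(-2007\right) = \left(- 10 i \sqrt{10} + 4489\right) \left(-2007\right) = \left(4489 - 10 i \sqrt{10}\right) \left(-2007\right) = -9009423 + 20070 i \sqrt{10}$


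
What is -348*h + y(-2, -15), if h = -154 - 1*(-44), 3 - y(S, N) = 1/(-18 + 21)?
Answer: 114848/3 ≈ 38283.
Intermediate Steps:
y(S, N) = 8/3 (y(S, N) = 3 - 1/(-18 + 21) = 3 - 1/3 = 8/3)
h = -110 (h = -154 + 44 = -110)
-348*h + y(-2, -15) = -348*(-110) + 8/3 = 38280 + 8/3 = 114848/3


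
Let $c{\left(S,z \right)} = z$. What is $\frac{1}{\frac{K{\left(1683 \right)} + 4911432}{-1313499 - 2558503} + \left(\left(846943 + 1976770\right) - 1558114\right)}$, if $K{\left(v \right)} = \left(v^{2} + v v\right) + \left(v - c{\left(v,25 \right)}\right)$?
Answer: $\frac{1936001}{2450195640565} \approx 7.9014 \cdot 10^{-7}$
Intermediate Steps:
$K{\left(v \right)} = -25 + v + 2 v^{2}$ ($K{\left(v \right)} = \left(v^{2} + v v\right) + \left(v - 25\right) = \left(v^{2} + v^{2}\right) + \left(v - 25\right) = 2 v^{2} + \left(-25 + v\right) = -25 + v + 2 v^{2}$)
$\frac{1}{\frac{K{\left(1683 \right)} + 4911432}{-1313499 - 2558503} + \left(\left(846943 + 1976770\right) - 1558114\right)} = \frac{1}{\frac{\left(-25 + 1683 + 2 \cdot 1683^{2}\right) + 4911432}{-1313499 - 2558503} + \left(\left(846943 + 1976770\right) - 1558114\right)} = \frac{1}{\frac{\left(-25 + 1683 + 2 \cdot 2832489\right) + 4911432}{-3872002} + \left(2823713 - 1558114\right)} = \frac{1}{\left(\left(-25 + 1683 + 5664978\right) + 4911432\right) \left(- \frac{1}{3872002}\right) + 1265599} = \frac{1}{\left(5666636 + 4911432\right) \left(- \frac{1}{3872002}\right) + 1265599} = \frac{1}{10578068 \left(- \frac{1}{3872002}\right) + 1265599} = \frac{1}{- \frac{5289034}{1936001} + 1265599} = \frac{1}{\frac{2450195640565}{1936001}} = \frac{1936001}{2450195640565}$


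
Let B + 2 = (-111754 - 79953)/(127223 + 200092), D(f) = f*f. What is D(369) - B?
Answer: 44568384052/327315 ≈ 1.3616e+5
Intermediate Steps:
D(f) = f**2
B = -846337/327315 (B = -2 + (-111754 - 79953)/(127223 + 200092) = -2 - 191707/327315 = -846337/327315 ≈ -2.5857)
D(369) - B = 369**2 - 1*(-846337/327315) = 136161 + 846337/327315 = 44568384052/327315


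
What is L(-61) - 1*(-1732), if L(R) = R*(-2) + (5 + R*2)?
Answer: 1737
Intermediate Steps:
L(R) = 5 (L(R) = -2*R + (5 + 2*R) = 5)
L(-61) - 1*(-1732) = 5 - 1*(-1732) = 5 + 1732 = 1737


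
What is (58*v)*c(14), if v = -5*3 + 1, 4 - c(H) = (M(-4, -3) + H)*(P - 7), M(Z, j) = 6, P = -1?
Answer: -133168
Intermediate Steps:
c(H) = 52 + 8*H (c(H) = 4 - (6 + H)*(-1 - 7) = 4 - (6 + H)*(-8) = 4 - (-48 - 8*H) = 4 + (48 + 8*H) = 52 + 8*H)
v = -14 (v = -15 + 1 = -14)
(58*v)*c(14) = (58*(-14))*(52 + 8*14) = -812*(52 + 112) = -812*164 = -133168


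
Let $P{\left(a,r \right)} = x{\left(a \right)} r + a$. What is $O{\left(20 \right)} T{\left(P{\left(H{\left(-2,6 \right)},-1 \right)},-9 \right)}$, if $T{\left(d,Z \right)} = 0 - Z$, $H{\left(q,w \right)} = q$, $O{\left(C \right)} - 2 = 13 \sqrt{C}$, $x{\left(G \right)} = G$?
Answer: $18 + 234 \sqrt{5} \approx 541.24$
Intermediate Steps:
$O{\left(C \right)} = 2 + 13 \sqrt{C}$
$P{\left(a,r \right)} = a + a r$ ($P{\left(a,r \right)} = a r + a = a + a r$)
$T{\left(d,Z \right)} = - Z$
$O{\left(20 \right)} T{\left(P{\left(H{\left(-2,6 \right)},-1 \right)},-9 \right)} = \left(2 + 13 \sqrt{20}\right) \left(\left(-1\right) \left(-9\right)\right) = \left(2 + 13 \cdot 2 \sqrt{5}\right) 9 = \left(2 + 26 \sqrt{5}\right) 9 = 18 + 234 \sqrt{5}$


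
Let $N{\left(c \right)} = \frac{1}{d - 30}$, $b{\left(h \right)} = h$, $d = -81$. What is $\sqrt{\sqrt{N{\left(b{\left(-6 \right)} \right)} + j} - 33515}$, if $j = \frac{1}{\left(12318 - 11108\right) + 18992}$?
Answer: $\frac{\sqrt{-13678168746060 + 20202 i \sqrt{3656562}}}{20202} \approx 0.00025852 + 183.07 i$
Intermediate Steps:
$N{\left(c \right)} = - \frac{1}{111}$ ($N{\left(c \right)} = \frac{1}{-81 - 30} = \frac{1}{-111} = - \frac{1}{111}$)
$j = \frac{1}{20202}$ ($j = \frac{1}{1210 + 18992} = \frac{1}{20202} \approx 4.95 \cdot 10^{-5}$)
$\sqrt{\sqrt{N{\left(b{\left(-6 \right)} \right)} + j} - 33515} = \sqrt{\sqrt{- \frac{1}{111} + \frac{1}{20202}} - 33515} = \sqrt{\sqrt{- \frac{181}{20202}} - 33515} = \sqrt{\frac{i \sqrt{3656562}}{20202} - 33515} = \sqrt{-33515 + \frac{i \sqrt{3656562}}{20202}}$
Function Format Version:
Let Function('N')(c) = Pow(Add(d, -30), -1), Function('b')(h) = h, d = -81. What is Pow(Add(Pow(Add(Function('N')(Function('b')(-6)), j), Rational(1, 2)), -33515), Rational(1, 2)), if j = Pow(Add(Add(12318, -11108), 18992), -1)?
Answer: Mul(Rational(1, 20202), Pow(Add(-13678168746060, Mul(20202, I, Pow(3656562, Rational(1, 2)))), Rational(1, 2))) ≈ Add(0.00025852, Mul(183.07, I))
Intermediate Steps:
Function('N')(c) = Rational(-1, 111) (Function('N')(c) = Pow(Add(-81, -30), -1) = Pow(-111, -1) = Rational(-1, 111))
j = Rational(1, 20202) (j = Pow(Add(1210, 18992), -1) = Pow(20202, -1) = Rational(1, 20202) ≈ 4.9500e-5)
Pow(Add(Pow(Add(Function('N')(Function('b')(-6)), j), Rational(1, 2)), -33515), Rational(1, 2)) = Pow(Add(Pow(Add(Rational(-1, 111), Rational(1, 20202)), Rational(1, 2)), -33515), Rational(1, 2)) = Pow(Add(Pow(Rational(-181, 20202), Rational(1, 2)), -33515), Rational(1, 2)) = Pow(Add(Mul(Rational(1, 20202), I, Pow(3656562, Rational(1, 2))), -33515), Rational(1, 2)) = Pow(Add(-33515, Mul(Rational(1, 20202), I, Pow(3656562, Rational(1, 2)))), Rational(1, 2))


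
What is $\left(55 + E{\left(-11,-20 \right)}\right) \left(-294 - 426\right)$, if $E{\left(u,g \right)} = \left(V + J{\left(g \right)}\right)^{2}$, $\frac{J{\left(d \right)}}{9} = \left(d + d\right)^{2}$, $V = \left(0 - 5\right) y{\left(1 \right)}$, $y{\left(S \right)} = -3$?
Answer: $-149610441600$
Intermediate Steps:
$V = 15$ ($V = \left(0 - 5\right) \left(-3\right) = \left(-5\right) \left(-3\right) = 15$)
$J{\left(d \right)} = 36 d^{2}$ ($J{\left(d \right)} = 9 \left(d + d\right)^{2} = 9 \left(2 d\right)^{2} = 9 \cdot 4 d^{2} = 36 d^{2}$)
$E{\left(u,g \right)} = \left(15 + 36 g^{2}\right)^{2}$
$\left(55 + E{\left(-11,-20 \right)}\right) \left(-294 - 426\right) = \left(55 + 9 \left(5 + 12 \left(-20\right)^{2}\right)^{2}\right) \left(-294 - 426\right) = \left(55 + 9 \left(5 + 12 \cdot 400\right)^{2}\right) \left(-720\right) = \left(55 + 9 \left(5 + 4800\right)^{2}\right) \left(-720\right) = \left(55 + 9 \cdot 4805^{2}\right) \left(-720\right) = \left(55 + 9 \cdot 23088025\right) \left(-720\right) = \left(55 + 207792225\right) \left(-720\right) = 207792280 \left(-720\right) = -149610441600$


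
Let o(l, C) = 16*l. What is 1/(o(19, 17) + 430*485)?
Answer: 1/208854 ≈ 4.7880e-6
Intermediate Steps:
1/(o(19, 17) + 430*485) = 1/(16*19 + 430*485) = 1/(304 + 208550) = 1/208854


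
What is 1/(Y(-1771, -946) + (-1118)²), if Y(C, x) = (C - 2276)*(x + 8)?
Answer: 1/5046010 ≈ 1.9818e-7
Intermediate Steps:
Y(C, x) = (-2276 + C)*(8 + x)
1/(Y(-1771, -946) + (-1118)²) = 1/((-18208 - 2276*(-946) + 8*(-1771) - 1771*(-946)) + (-1118)²) = 1/((-18208 + 2153096 - 14168 + 1675366) + 1249924) = 1/(3796086 + 1249924) = 1/5046010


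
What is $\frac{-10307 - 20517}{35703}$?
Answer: $- \frac{30824}{35703} \approx -0.86335$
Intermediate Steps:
$\frac{-10307 - 20517}{35703} = \left(-30824\right) \frac{1}{35703} = - \frac{30824}{35703}$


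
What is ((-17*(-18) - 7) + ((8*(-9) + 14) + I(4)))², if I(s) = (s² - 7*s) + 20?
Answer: 62001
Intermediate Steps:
I(s) = 20 + s² - 7*s
((-17*(-18) - 7) + ((8*(-9) + 14) + I(4)))² = ((-17*(-18) - 7) + ((8*(-9) + 14) + (20 + 4² - 7*4)))² = ((306 - 7) + ((-72 + 14) + (20 + 16 - 28)))² = (299 + (-58 + 8))² = (299 - 50)² = 249² = 62001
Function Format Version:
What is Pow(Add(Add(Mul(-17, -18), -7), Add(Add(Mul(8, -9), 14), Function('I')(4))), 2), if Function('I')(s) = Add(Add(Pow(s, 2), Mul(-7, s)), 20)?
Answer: 62001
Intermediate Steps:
Function('I')(s) = Add(20, Pow(s, 2), Mul(-7, s))
Pow(Add(Add(Mul(-17, -18), -7), Add(Add(Mul(8, -9), 14), Function('I')(4))), 2) = Pow(Add(Add(Mul(-17, -18), -7), Add(Add(Mul(8, -9), 14), Add(20, Pow(4, 2), Mul(-7, 4)))), 2) = Pow(Add(Add(306, -7), Add(Add(-72, 14), Add(20, 16, -28))), 2) = Pow(Add(299, Add(-58, 8)), 2) = Pow(Add(299, -50), 2) = Pow(249, 2) = 62001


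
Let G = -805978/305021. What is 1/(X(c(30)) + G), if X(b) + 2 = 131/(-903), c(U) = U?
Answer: -275433963/1318623811 ≈ -0.20888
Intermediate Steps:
X(b) = -1937/903 (X(b) = -2 + 131/(-903) = -2 + 131*(-1/903) = -2 - 131/903 = -1937/903)
G = -805978/305021 (G = -805978*1/305021 = -805978/305021 ≈ -2.6424)
1/(X(c(30)) + G) = 1/(-1937/903 - 805978/305021) = 1/(-1318623811/275433963) = -275433963/1318623811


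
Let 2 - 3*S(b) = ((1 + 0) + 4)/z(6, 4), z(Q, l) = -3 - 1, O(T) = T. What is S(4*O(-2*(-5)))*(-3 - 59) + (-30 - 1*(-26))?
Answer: -427/6 ≈ -71.167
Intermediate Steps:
z(Q, l) = -4
S(b) = 13/12 (S(b) = ⅔ - ((1 + 0) + 4)/(3*(-4)) = ⅔ - (1 + 4)*(-1)/(3*4) = ⅔ - 5*(-1)/(3*4) = ⅔ - ⅓*(-5/4) = ⅔ + 5/12 = 13/12)
S(4*O(-2*(-5)))*(-3 - 59) + (-30 - 1*(-26)) = 13*(-3 - 59)/12 + (-30 - 1*(-26)) = (13/12)*(-62) + (-30 + 26) = -403/6 - 4 = -427/6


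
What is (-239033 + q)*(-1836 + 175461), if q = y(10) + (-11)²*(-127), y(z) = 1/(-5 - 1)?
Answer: -88340457875/2 ≈ -4.4170e+10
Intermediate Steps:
y(z) = -⅙ (y(z) = 1/(-6) = -⅙)
q = -92203/6 (q = -⅙ + (-11)²*(-127) = -⅙ + 121*(-127) = -⅙ - 15367 = -92203/6 ≈ -15367.)
(-239033 + q)*(-1836 + 175461) = (-239033 - 92203/6)*(-1836 + 175461) = -1526401/6*173625 = -88340457875/2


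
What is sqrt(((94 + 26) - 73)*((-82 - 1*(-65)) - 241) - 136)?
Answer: I*sqrt(12262) ≈ 110.73*I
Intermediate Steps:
sqrt(((94 + 26) - 73)*((-82 - 1*(-65)) - 241) - 136) = sqrt((120 - 73)*((-82 + 65) - 241) - 136) = sqrt(47*(-17 - 241) - 136) = sqrt(47*(-258) - 136) = sqrt(-12126 - 136) = sqrt(-12262) = I*sqrt(12262)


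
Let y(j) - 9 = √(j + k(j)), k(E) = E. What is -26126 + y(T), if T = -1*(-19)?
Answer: -26117 + √38 ≈ -26111.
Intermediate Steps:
T = 19
y(j) = 9 + √2*√j (y(j) = 9 + √(j + j) = 9 + √(2*j) = 9 + √2*√j)
-26126 + y(T) = -26126 + (9 + √2*√19) = -26126 + (9 + √38) = -26117 + √38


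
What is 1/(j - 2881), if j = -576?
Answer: -1/3457 ≈ -0.00028927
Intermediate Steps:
1/(j - 2881) = 1/(-576 - 2881) = 1/(-3457) = -1/3457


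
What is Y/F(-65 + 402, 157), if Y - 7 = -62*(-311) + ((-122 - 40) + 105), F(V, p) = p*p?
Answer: 19232/24649 ≈ 0.78023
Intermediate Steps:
F(V, p) = p²
Y = 19232 (Y = 7 + (-62*(-311) + ((-122 - 40) + 105)) = 7 + (19282 + (-162 + 105)) = 7 + (19282 - 57) = 7 + 19225 = 19232)
Y/F(-65 + 402, 157) = 19232/(157²) = 19232/24649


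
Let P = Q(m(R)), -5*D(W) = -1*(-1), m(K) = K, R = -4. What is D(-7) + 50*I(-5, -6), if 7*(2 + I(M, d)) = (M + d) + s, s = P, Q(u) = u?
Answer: -7257/35 ≈ -207.34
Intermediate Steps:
D(W) = -⅕ (D(W) = -(-1)*(-1)/5 = -⅕*1 = -⅕)
P = -4
s = -4
I(M, d) = -18/7 + M/7 + d/7 (I(M, d) = -2 + ((M + d) - 4)/7 = -2 + (-4 + M + d)/7 = -2 + (-4/7 + M/7 + d/7) = -18/7 + M/7 + d/7)
D(-7) + 50*I(-5, -6) = -⅕ + 50*(-18/7 + (⅐)*(-5) + (⅐)*(-6)) = -⅕ + 50*(-18/7 - 5/7 - 6/7) = -⅕ + 50*(-29/7) = -⅕ - 1450/7 = -7257/35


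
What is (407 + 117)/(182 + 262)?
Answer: 131/111 ≈ 1.1802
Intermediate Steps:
(407 + 117)/(182 + 262) = 524/444 = 524*(1/444) = 131/111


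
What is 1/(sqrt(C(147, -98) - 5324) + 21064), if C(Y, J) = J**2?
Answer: 2633/55460977 - sqrt(1070)/221843908 ≈ 4.7327e-5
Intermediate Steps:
1/(sqrt(C(147, -98) - 5324) + 21064) = 1/(sqrt((-98)**2 - 5324) + 21064) = 1/(sqrt(9604 - 5324) + 21064) = 1/(sqrt(4280) + 21064) = 1/(2*sqrt(1070) + 21064) = 1/(21064 + 2*sqrt(1070))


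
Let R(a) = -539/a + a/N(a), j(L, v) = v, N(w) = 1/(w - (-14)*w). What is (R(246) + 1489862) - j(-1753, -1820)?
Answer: 590257273/246 ≈ 2.3994e+6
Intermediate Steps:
N(w) = 1/(15*w) (N(w) = 1/(w + 14*w) = 1/(15*w))
R(a) = -539/a + 15*a² (R(a) = -539/a + a/((1/(15*a))) = -539/a + a*(15*a) = -539/a + 15*a²)
(R(246) + 1489862) - j(-1753, -1820) = ((-539 + 15*246³)/246 + 1489862) - 1*(-1820) = ((-539 + 15*14886936)/246 + 1489862) + 1820 = ((-539 + 223304040)/246 + 1489862) + 1820 = ((1/246)*223303501 + 1489862) + 1820 = (223303501/246 + 1489862) + 1820 = 589809553/246 + 1820 = 590257273/246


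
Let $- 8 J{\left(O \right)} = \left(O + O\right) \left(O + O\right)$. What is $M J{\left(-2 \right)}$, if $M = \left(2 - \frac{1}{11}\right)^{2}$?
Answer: $- \frac{882}{121} \approx -7.2893$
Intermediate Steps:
$M = \frac{441}{121}$ ($M = \left(2 - \frac{1}{11}\right)^{2} = \left(\frac{21}{11}\right)^{2} = \frac{441}{121} \approx 3.6446$)
$J{\left(O \right)} = - \frac{O^{2}}{2}$ ($J{\left(O \right)} = - \frac{\left(O + O\right) \left(O + O\right)}{8} = - \frac{2 O 2 O}{8} = - \frac{4 O^{2}}{8} = - \frac{O^{2}}{2}$)
$M J{\left(-2 \right)} = \frac{441 \left(- \frac{\left(-2\right)^{2}}{2}\right)}{121} = \frac{441 \left(\left(- \frac{1}{2}\right) 4\right)}{121} = \frac{441}{121} \left(-2\right) = - \frac{882}{121}$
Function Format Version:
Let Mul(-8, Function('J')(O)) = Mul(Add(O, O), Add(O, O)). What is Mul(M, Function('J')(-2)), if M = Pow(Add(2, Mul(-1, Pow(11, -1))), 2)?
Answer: Rational(-882, 121) ≈ -7.2893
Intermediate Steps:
M = Rational(441, 121) (M = Pow(Add(2, Mul(-1, Rational(1, 11))), 2) = Pow(Add(2, Rational(-1, 11)), 2) = Pow(Rational(21, 11), 2) = Rational(441, 121) ≈ 3.6446)
Function('J')(O) = Mul(Rational(-1, 2), Pow(O, 2)) (Function('J')(O) = Mul(Rational(-1, 8), Mul(Add(O, O), Add(O, O))) = Mul(Rational(-1, 8), Mul(Mul(2, O), Mul(2, O))) = Mul(Rational(-1, 8), Mul(4, Pow(O, 2))) = Mul(Rational(-1, 2), Pow(O, 2)))
Mul(M, Function('J')(-2)) = Mul(Rational(441, 121), Mul(Rational(-1, 2), Pow(-2, 2))) = Mul(Rational(441, 121), Mul(Rational(-1, 2), 4)) = Mul(Rational(441, 121), -2) = Rational(-882, 121)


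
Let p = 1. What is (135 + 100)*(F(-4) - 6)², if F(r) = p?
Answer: 5875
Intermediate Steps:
F(r) = 1
(135 + 100)*(F(-4) - 6)² = (135 + 100)*(1 - 6)² = 235*(-5)² = 235*25 = 5875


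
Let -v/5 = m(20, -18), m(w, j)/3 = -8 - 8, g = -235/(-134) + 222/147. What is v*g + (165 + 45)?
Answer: 3261150/3283 ≈ 993.34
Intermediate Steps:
g = 21431/6566 (g = -235*(-1/134) + 222*(1/147) = 235/134 + 74/49 = 21431/6566 ≈ 3.2639)
m(w, j) = -48 (m(w, j) = 3*(-8 - 8) = 3*(-16) = -48)
v = 240 (v = -5*(-48) = 240)
v*g + (165 + 45) = 240*(21431/6566) + (165 + 45) = 2571720/3283 + 210 = 3261150/3283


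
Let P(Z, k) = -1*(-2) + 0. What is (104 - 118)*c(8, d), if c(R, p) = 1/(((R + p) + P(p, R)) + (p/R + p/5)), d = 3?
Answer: -560/559 ≈ -1.0018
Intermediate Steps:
P(Z, k) = 2 (P(Z, k) = 2 + 0 = 2)
c(R, p) = 1/(2 + R + 6*p/5 + p/R) (c(R, p) = 1/(((R + p) + 2) + (p/R + p/5)) = 1/((2 + R + p) + (p/R + p*(⅕))) = 1/((2 + R + p) + (p/R + p/5)) = 1/((2 + R + p) + (p/5 + p/R)) = 1/(2 + R + 6*p/5 + p/R))
(104 - 118)*c(8, d) = (104 - 118)*(5*8/(5*3 + 5*8² + 10*8 + 6*8*3)) = -70*8/(15 + 5*64 + 80 + 144) = -70*8/(15 + 320 + 80 + 144) = -70*8/559 = -14*40/559 = -560/559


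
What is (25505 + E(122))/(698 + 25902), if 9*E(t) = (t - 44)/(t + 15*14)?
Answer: 12701503/13246800 ≈ 0.95884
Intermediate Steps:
E(t) = (-44 + t)/(9*(210 + t)) (E(t) = ((t - 44)/(t + 15*14))/9 = ((-44 + t)/(t + 210))/9 = ((-44 + t)/(210 + t))/9 = (-44 + t)/(9*(210 + t)))
(25505 + E(122))/(698 + 25902) = (25505 + (-44 + 122)/(9*(210 + 122)))/(698 + 25902) = (25505 + (1/9)*78/332)/26600 = (25505 + (1/9)*(1/332)*78)*(1/26600) = (25505 + 13/498)*(1/26600) = (12701503/498)*(1/26600) = 12701503/13246800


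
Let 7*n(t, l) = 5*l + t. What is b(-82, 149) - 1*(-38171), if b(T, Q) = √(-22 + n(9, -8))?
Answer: 38171 + I*√1295/7 ≈ 38171.0 + 5.1409*I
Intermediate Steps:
n(t, l) = t/7 + 5*l/7 (n(t, l) = (5*l + t)/7 = (t + 5*l)/7 = t/7 + 5*l/7)
b(T, Q) = I*√1295/7 (b(T, Q) = √(-22 + ((⅐)*9 + (5/7)*(-8))) = √(-22 + (9/7 - 40/7)) = √(-22 - 31/7) = √(-185/7) = I*√1295/7)
b(-82, 149) - 1*(-38171) = I*√1295/7 - 1*(-38171) = I*√1295/7 + 38171 = 38171 + I*√1295/7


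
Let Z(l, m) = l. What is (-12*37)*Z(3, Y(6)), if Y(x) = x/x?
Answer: -1332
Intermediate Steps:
Y(x) = 1
(-12*37)*Z(3, Y(6)) = -12*37*3 = -444*3 = -1332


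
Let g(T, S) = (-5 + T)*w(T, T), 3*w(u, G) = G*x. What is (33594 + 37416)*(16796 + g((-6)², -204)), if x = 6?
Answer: 1351178280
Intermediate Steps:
w(u, G) = 2*G (w(u, G) = (G*6)/3 = (6*G)/3 = 2*G)
g(T, S) = 2*T*(-5 + T) (g(T, S) = (-5 + T)*(2*T) = 2*T*(-5 + T))
(33594 + 37416)*(16796 + g((-6)², -204)) = (33594 + 37416)*(16796 + 2*(-6)²*(-5 + (-6)²)) = 71010*(16796 + 2*36*(-5 + 36)) = 71010*(16796 + 2*36*31) = 71010*(16796 + 2232) = 71010*19028 = 1351178280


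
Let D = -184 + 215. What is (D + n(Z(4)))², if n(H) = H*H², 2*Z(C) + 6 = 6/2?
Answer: 48841/64 ≈ 763.14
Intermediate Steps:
D = 31
Z(C) = -3/2 (Z(C) = -3 + (6/2)/2 = -3 + (6*(½))/2 = -3 + (½)*3 = -3 + 3/2 = -3/2)
n(H) = H³
(D + n(Z(4)))² = (31 + (-3/2)³)² = (31 - 27/8)² = (221/8)² = 48841/64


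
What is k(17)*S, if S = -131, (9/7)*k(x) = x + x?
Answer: -31178/9 ≈ -3464.2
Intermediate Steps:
k(x) = 14*x/9 (k(x) = 7*(x + x)/9 = 7*(2*x)/9 = 14*x/9)
k(17)*S = ((14/9)*17)*(-131) = (238/9)*(-131) = -31178/9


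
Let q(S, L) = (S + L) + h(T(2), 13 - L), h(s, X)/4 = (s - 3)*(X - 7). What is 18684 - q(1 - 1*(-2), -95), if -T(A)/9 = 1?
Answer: 23624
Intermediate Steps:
T(A) = -9 (T(A) = -9*1 = -9)
h(s, X) = 4*(-7 + X)*(-3 + s) (h(s, X) = 4*((s - 3)*(X - 7)) = 4*((-3 + s)*(-7 + X)) = 4*((-7 + X)*(-3 + s)) = 4*(-7 + X)*(-3 + s))
q(S, L) = -288 + S + 49*L (q(S, L) = (S + L) + (84 - 28*(-9) - 12*(13 - L) + 4*(13 - L)*(-9)) = (L + S) + (84 + 252 + (-156 + 12*L) + (-468 + 36*L)) = (L + S) + (-288 + 48*L) = -288 + S + 49*L)
18684 - q(1 - 1*(-2), -95) = 18684 - (-288 + (1 - 1*(-2)) + 49*(-95)) = 18684 - (-288 + (1 + 2) - 4655) = 18684 - (-288 + 3 - 4655) = 18684 - 1*(-4940) = 18684 + 4940 = 23624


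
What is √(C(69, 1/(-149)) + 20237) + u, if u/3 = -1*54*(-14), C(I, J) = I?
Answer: 2268 + √20306 ≈ 2410.5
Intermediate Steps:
u = 2268 (u = 3*(-1*54*(-14)) = 3*(-54*(-14)) = 3*756 = 2268)
√(C(69, 1/(-149)) + 20237) + u = √(69 + 20237) + 2268 = √20306 + 2268 = 2268 + √20306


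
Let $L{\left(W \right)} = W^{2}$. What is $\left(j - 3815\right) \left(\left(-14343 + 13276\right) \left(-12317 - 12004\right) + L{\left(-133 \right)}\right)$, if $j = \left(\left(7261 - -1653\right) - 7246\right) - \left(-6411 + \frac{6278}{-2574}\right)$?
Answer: $\frac{142588949193772}{1287} \approx 1.1079 \cdot 10^{11}$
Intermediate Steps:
$j = \frac{10400812}{1287}$ ($j = \left(\left(7261 + 1653\right) - 7246\right) + \left(\left(-6278\right) \left(- \frac{1}{2574}\right) + 6411\right) = \left(8914 - 7246\right) + \left(\frac{3139}{1287} + 6411\right) = 1668 + \frac{8254096}{1287} = \frac{10400812}{1287} \approx 8081.4$)
$\left(j - 3815\right) \left(\left(-14343 + 13276\right) \left(-12317 - 12004\right) + L{\left(-133 \right)}\right) = \left(\frac{10400812}{1287} - 3815\right) \left(\left(-14343 + 13276\right) \left(-12317 - 12004\right) + \left(-133\right)^{2}\right) = \frac{5490907 \left(\left(-1067\right) \left(-24321\right) + 17689\right)}{1287} = \frac{5490907 \left(25950507 + 17689\right)}{1287} = \frac{5490907}{1287} \cdot 25968196 = \frac{142588949193772}{1287}$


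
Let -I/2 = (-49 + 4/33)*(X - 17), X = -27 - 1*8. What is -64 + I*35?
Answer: -5873432/33 ≈ -1.7798e+5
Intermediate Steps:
X = -35 (X = -27 - 8 = -35)
I = -167752/33 (I = -2*(-49 + 4/33)*(-35 - 17) = -2*(-49 + 4*(1/33))*(-52) = -2*(-49 + 4/33)*(-52) = -(-3226)*(-52)/33 = -2*83876/33 = -167752/33 ≈ -5083.4)
-64 + I*35 = -64 - 167752/33*35 = -64 - 5871320/33 = -5873432/33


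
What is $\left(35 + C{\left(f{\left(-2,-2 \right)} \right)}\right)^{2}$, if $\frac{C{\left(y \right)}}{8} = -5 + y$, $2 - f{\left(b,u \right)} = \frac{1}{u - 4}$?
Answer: $\frac{1369}{9} \approx 152.11$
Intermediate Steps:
$f{\left(b,u \right)} = 2 - \frac{1}{-4 + u}$ ($f{\left(b,u \right)} = 2 - \frac{1}{u - 4} = 2 - \frac{1}{-4 + u}$)
$C{\left(y \right)} = -40 + 8 y$ ($C{\left(y \right)} = 8 \left(-5 + y\right) = -40 + 8 y$)
$\left(35 + C{\left(f{\left(-2,-2 \right)} \right)}\right)^{2} = \left(35 - \left(40 - 8 \frac{-9 + 2 \left(-2\right)}{-4 - 2}\right)\right)^{2} = \left(35 - \left(40 - 8 \frac{-9 - 4}{-6}\right)\right)^{2} = \left(35 - \left(40 - 8 \left(\left(- \frac{1}{6}\right) \left(-13\right)\right)\right)\right)^{2} = \left(35 + \left(-40 + 8 \cdot \frac{13}{6}\right)\right)^{2} = \left(35 + \left(-40 + \frac{52}{3}\right)\right)^{2} = \left(35 - \frac{68}{3}\right)^{2} = \left(\frac{37}{3}\right)^{2} = \frac{1369}{9}$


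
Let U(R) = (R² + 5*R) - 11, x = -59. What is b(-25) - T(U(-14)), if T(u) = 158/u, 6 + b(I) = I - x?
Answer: 3062/115 ≈ 26.626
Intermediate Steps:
b(I) = 53 + I (b(I) = -6 + (I - 1*(-59)) = -6 + (I + 59) = -6 + (59 + I) = 53 + I)
U(R) = -11 + R² + 5*R
b(-25) - T(U(-14)) = (53 - 25) - 158/(-11 + (-14)² + 5*(-14)) = 28 - 158/(-11 + 196 - 70) = 28 - 158/115 = 3062/115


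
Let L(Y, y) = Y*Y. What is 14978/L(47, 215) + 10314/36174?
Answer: 94099633/13318061 ≈ 7.0656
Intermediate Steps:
L(Y, y) = Y**2
14978/L(47, 215) + 10314/36174 = 14978/(47**2) + 10314/36174 = 14978/2209 + 10314*(1/36174) = 14978*(1/2209) + 1719/6029 = 14978/2209 + 1719/6029 = 94099633/13318061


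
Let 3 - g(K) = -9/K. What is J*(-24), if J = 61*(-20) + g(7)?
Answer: 204240/7 ≈ 29177.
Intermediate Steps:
g(K) = 3 + 9/K (g(K) = 3 - (-9)/K = 3 + 9/K)
J = -8510/7 (J = 61*(-20) + (3 + 9/7) = -1220 + (3 + 9*(⅐)) = -1220 + (3 + 9/7) = -1220 + 30/7 = -8510/7 ≈ -1215.7)
J*(-24) = -8510/7*(-24) = 204240/7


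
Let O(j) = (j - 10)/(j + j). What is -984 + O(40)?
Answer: -7869/8 ≈ -983.63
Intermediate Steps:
O(j) = (-10 + j)/(2*j) (O(j) = (-10 + j)/((2*j)) = (-10 + j)*(1/(2*j)) = (-10 + j)/(2*j))
-984 + O(40) = -984 + (½)*(-10 + 40)/40 = -984 + (½)*(1/40)*30 = -984 + 3/8 = -7869/8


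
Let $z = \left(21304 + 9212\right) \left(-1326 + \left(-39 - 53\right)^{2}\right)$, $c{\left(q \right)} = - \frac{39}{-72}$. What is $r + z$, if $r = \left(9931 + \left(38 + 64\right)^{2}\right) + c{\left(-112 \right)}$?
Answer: $\frac{5228245045}{24} \approx 2.1784 \cdot 10^{8}$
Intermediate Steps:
$c{\left(q \right)} = \frac{13}{24}$ ($c{\left(q \right)} = \left(-39\right) \left(- \frac{1}{72}\right) = \frac{13}{24}$)
$z = 217823208$ ($z = 30516 \left(-1326 + \left(-92\right)^{2}\right) = 30516 \left(-1326 + 8464\right) = 30516 \cdot 7138 = 217823208$)
$r = \frac{488053}{24}$ ($r = \left(9931 + \left(38 + 64\right)^{2}\right) + \frac{13}{24} = \left(9931 + 102^{2}\right) + \frac{13}{24} = \left(9931 + 10404\right) + \frac{13}{24} = 20335 + \frac{13}{24} = \frac{488053}{24} \approx 20336.0$)
$r + z = \frac{488053}{24} + 217823208 = \frac{5228245045}{24}$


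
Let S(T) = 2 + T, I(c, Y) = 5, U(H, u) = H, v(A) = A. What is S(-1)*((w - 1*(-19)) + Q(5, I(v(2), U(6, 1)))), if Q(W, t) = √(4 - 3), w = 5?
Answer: 25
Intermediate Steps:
Q(W, t) = 1 (Q(W, t) = √1 = 1)
S(-1)*((w - 1*(-19)) + Q(5, I(v(2), U(6, 1)))) = (2 - 1)*((5 - 1*(-19)) + 1) = 1*((5 + 19) + 1) = 1*(24 + 1) = 1*25 = 25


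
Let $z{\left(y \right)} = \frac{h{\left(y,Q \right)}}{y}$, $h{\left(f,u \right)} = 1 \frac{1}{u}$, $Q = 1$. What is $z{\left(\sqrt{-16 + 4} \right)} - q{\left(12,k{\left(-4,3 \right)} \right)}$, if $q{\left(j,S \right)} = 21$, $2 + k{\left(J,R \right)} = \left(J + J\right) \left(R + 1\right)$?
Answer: $-21 - \frac{i \sqrt{3}}{6} \approx -21.0 - 0.28868 i$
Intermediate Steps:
$h{\left(f,u \right)} = \frac{1}{u}$
$k{\left(J,R \right)} = -2 + 2 J \left(1 + R\right)$ ($k{\left(J,R \right)} = -2 + \left(J + J\right) \left(R + 1\right) = -2 + 2 J \left(1 + R\right)$)
$z{\left(y \right)} = \frac{1}{y}$ ($z{\left(y \right)} = \frac{1}{1 y} = 1 \frac{1}{y} = \frac{1}{y}$)
$z{\left(\sqrt{-16 + 4} \right)} - q{\left(12,k{\left(-4,3 \right)} \right)} = \frac{1}{\sqrt{-16 + 4}} - 21 = \frac{1}{\sqrt{-12}} - 21 = \frac{1}{2 i \sqrt{3}} - 21 = - \frac{i \sqrt{3}}{6} - 21 = -21 - \frac{i \sqrt{3}}{6}$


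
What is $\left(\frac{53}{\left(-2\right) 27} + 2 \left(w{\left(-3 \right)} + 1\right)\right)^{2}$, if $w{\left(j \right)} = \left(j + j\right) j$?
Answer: $\frac{3996001}{2916} \approx 1370.4$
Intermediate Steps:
$w{\left(j \right)} = 2 j^{2}$ ($w{\left(j \right)} = 2 j j = 2 j^{2}$)
$\left(\frac{53}{\left(-2\right) 27} + 2 \left(w{\left(-3 \right)} + 1\right)\right)^{2} = \left(\frac{53}{\left(-2\right) 27} + 2 \left(2 \left(-3\right)^{2} + 1\right)\right)^{2} = \left(\frac{53}{-54} + 2 \left(2 \cdot 9 + 1\right)\right)^{2} = \left(53 \left(- \frac{1}{54}\right) + 2 \left(18 + 1\right)\right)^{2} = \left(- \frac{53}{54} + 2 \cdot 19\right)^{2} = \left(- \frac{53}{54} + 38\right)^{2} = \left(\frac{1999}{54}\right)^{2} = \frac{3996001}{2916}$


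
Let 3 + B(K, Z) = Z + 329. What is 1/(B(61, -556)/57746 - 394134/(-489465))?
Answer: 4710774315/3774514169 ≈ 1.2480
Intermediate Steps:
B(K, Z) = 326 + Z (B(K, Z) = -3 + (Z + 329) = -3 + (329 + Z) = 326 + Z)
1/(B(61, -556)/57746 - 394134/(-489465)) = 1/((326 - 556)/57746 - 394134/(-489465)) = 1/(-230*1/57746 - 394134*(-1/489465)) = 1/(-115/28873 + 131378/163155) = 1/(3774514169/4710774315) = 4710774315/3774514169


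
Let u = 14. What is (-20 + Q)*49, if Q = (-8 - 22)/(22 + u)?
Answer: -6125/6 ≈ -1020.8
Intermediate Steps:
Q = -⅚ (Q = (-8 - 22)/(22 + 14) = -30/36 = -30*1/36 = -⅚ ≈ -0.83333)
(-20 + Q)*49 = (-20 - ⅚)*49 = -125/6*49 = -6125/6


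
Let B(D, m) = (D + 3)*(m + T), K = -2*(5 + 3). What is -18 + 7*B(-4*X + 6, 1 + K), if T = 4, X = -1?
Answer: -1019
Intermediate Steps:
K = -16 (K = -2*8 = -16)
B(D, m) = (3 + D)*(4 + m) (B(D, m) = (D + 3)*(m + 4) = (3 + D)*(4 + m))
-18 + 7*B(-4*X + 6, 1 + K) = -18 + 7*(12 + 3*(1 - 16) + 4*(-4*(-1) + 6) + (-4*(-1) + 6)*(1 - 16)) = -18 + 7*(12 + 3*(-15) + 4*(4 + 6) + (4 + 6)*(-15)) = -18 + 7*(12 - 45 + 4*10 + 10*(-15)) = -18 + 7*(12 - 45 + 40 - 150) = -18 + 7*(-143) = -18 - 1001 = -1019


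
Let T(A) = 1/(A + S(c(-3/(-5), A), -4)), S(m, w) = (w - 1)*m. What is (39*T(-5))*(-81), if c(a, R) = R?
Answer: -3159/20 ≈ -157.95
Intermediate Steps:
S(m, w) = m*(-1 + w) (S(m, w) = (-1 + w)*m = m*(-1 + w))
T(A) = -1/(4*A) (T(A) = 1/(A + A*(-1 - 4)) = 1/(A + A*(-5)) = 1/(A - 5*A) = 1/(-4*A) = -1/(4*A))
(39*T(-5))*(-81) = (39*(-¼/(-5)))*(-81) = (39*(-¼*(-⅕)))*(-81) = (39*(1/20))*(-81) = (39/20)*(-81) = -3159/20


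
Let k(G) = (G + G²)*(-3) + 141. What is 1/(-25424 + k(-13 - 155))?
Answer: -1/109451 ≈ -9.1365e-6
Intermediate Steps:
k(G) = 141 - 3*G - 3*G² (k(G) = (-3*G - 3*G²) + 141 = 141 - 3*G - 3*G²)
1/(-25424 + k(-13 - 155)) = 1/(-25424 + (141 - 3*(-13 - 155) - 3*(-13 - 155)²)) = 1/(-25424 + (141 - 3*(-168) - 3*(-168)²)) = 1/(-25424 + (141 + 504 - 3*28224)) = 1/(-25424 + (141 + 504 - 84672)) = 1/(-25424 - 84027) = 1/(-109451) = -1/109451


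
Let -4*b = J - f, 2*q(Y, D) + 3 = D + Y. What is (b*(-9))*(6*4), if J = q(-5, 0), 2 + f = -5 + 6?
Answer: -162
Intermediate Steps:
f = -1 (f = -2 + (-5 + 6) = -2 + 1 = -1)
q(Y, D) = -3/2 + D/2 + Y/2 (q(Y, D) = -3/2 + (D + Y)/2 = -3/2 + (D/2 + Y/2) = -3/2 + D/2 + Y/2)
J = -4 (J = -3/2 + (1/2)*0 + (1/2)*(-5) = -3/2 + 0 - 5/2 = -4)
b = 3/4 (b = -(-4 - 1*(-1))/4 = -(-4 + 1)/4 = -1/4*(-3) = 3/4 ≈ 0.75000)
(b*(-9))*(6*4) = ((3/4)*(-9))*(6*4) = -27/4*24 = -162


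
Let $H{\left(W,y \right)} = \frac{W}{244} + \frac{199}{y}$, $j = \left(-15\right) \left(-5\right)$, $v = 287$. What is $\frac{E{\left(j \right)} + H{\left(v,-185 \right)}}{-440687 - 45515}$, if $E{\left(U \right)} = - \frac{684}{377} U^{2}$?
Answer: $\frac{173674438797}{8274078671560} \approx 0.02099$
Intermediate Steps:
$j = 75$
$H{\left(W,y \right)} = \frac{199}{y} + \frac{W}{244}$ ($H{\left(W,y \right)} = W \frac{1}{244} + \frac{199}{y} = \frac{W}{244} + \frac{199}{y} = \frac{199}{y} + \frac{W}{244}$)
$E{\left(U \right)} = - \frac{684 U^{2}}{377}$ ($E{\left(U \right)} = \left(-684\right) \frac{1}{377} U^{2} = - \frac{684 U^{2}}{377}$)
$\frac{E{\left(j \right)} + H{\left(v,-185 \right)}}{-440687 - 45515} = \frac{- \frac{684 \cdot 75^{2}}{377} + \left(\frac{199}{-185} + \frac{1}{244} \cdot 287\right)}{-440687 - 45515} = \frac{\left(- \frac{684}{377}\right) 5625 + \left(199 \left(- \frac{1}{185}\right) + \frac{287}{244}\right)}{-486202} = \left(- \frac{3847500}{377} + \left(- \frac{199}{185} + \frac{287}{244}\right)\right) \left(- \frac{1}{486202}\right) = \left(- \frac{3847500}{377} + \frac{4539}{45140}\right) \left(- \frac{1}{486202}\right) = \left(- \frac{173674438797}{17017780}\right) \left(- \frac{1}{486202}\right) = \frac{173674438797}{8274078671560}$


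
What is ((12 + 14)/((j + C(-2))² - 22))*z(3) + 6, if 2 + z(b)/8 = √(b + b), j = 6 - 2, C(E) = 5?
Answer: -62/59 + 208*√6/59 ≈ 7.5846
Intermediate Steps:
j = 4
z(b) = -16 + 8*√2*√b (z(b) = -16 + 8*√(b + b) = -16 + 8*√(2*b) = -16 + 8*(√2*√b) = -16 + 8*√2*√b)
((12 + 14)/((j + C(-2))² - 22))*z(3) + 6 = ((12 + 14)/((4 + 5)² - 22))*(-16 + 8*√2*√3) + 6 = (26/(9² - 22))*(-16 + 8*√6) + 6 = (26/(81 - 22))*(-16 + 8*√6) + 6 = (26/59)*(-16 + 8*√6) + 6 = (26*(1/59))*(-16 + 8*√6) + 6 = 26*(-16 + 8*√6)/59 + 6 = (-416/59 + 208*√6/59) + 6 = -62/59 + 208*√6/59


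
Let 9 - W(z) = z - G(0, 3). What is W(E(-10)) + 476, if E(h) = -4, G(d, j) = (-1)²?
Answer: 490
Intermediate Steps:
G(d, j) = 1
W(z) = 10 - z (W(z) = 9 - (z - 1*1) = 9 - (z - 1) = 9 - (-1 + z) = 9 + (1 - z) = 10 - z)
W(E(-10)) + 476 = (10 - 1*(-4)) + 476 = (10 + 4) + 476 = 14 + 476 = 490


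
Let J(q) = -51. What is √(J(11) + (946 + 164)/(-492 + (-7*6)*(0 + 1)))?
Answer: 2*I*√105109/89 ≈ 7.2855*I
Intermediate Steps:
√(J(11) + (946 + 164)/(-492 + (-7*6)*(0 + 1))) = √(-51 + (946 + 164)/(-492 + (-7*6)*(0 + 1))) = √(-51 + 1110/(-492 - 42*1)) = √(-51 + 1110/(-492 - 42)) = √(-51 + 1110/(-534)) = √(-51 + 1110*(-1/534)) = √(-51 - 185/89) = √(-4724/89) = 2*I*√105109/89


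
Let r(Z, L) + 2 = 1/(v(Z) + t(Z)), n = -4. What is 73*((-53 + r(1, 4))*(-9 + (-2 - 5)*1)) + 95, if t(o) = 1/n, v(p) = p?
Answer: 188333/3 ≈ 62778.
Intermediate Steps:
t(o) = -1/4 (t(o) = 1/(-4) = -1/4)
r(Z, L) = -2 + 1/(-1/4 + Z) (r(Z, L) = -2 + 1/(Z - 1/4) = -2 + 1/(-1/4 + Z))
73*((-53 + r(1, 4))*(-9 + (-2 - 5)*1)) + 95 = 73*((-53 + 2*(3 - 4*1)/(-1 + 4*1))*(-9 + (-2 - 5)*1)) + 95 = 73*((-53 + 2*(3 - 4)/(-1 + 4))*(-9 - 7*1)) + 95 = 73*((-53 + 2*(-1)/3)*(-9 - 7)) + 95 = 73*((-53 + 2*(1/3)*(-1))*(-16)) + 95 = 73*((-53 - 2/3)*(-16)) + 95 = 73*(-161/3*(-16)) + 95 = 73*(2576/3) + 95 = 188048/3 + 95 = 188333/3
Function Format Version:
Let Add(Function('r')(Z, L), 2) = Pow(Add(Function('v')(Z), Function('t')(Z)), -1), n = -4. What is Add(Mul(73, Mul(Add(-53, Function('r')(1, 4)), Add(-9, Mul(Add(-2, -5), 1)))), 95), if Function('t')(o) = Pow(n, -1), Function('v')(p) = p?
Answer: Rational(188333, 3) ≈ 62778.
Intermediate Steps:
Function('t')(o) = Rational(-1, 4) (Function('t')(o) = Pow(-4, -1) = Rational(-1, 4))
Function('r')(Z, L) = Add(-2, Pow(Add(Rational(-1, 4), Z), -1)) (Function('r')(Z, L) = Add(-2, Pow(Add(Z, Rational(-1, 4)), -1)) = Add(-2, Pow(Add(Rational(-1, 4), Z), -1)))
Add(Mul(73, Mul(Add(-53, Function('r')(1, 4)), Add(-9, Mul(Add(-2, -5), 1)))), 95) = Add(Mul(73, Mul(Add(-53, Mul(2, Pow(Add(-1, Mul(4, 1)), -1), Add(3, Mul(-4, 1)))), Add(-9, Mul(Add(-2, -5), 1)))), 95) = Add(Mul(73, Mul(Add(-53, Mul(2, Pow(Add(-1, 4), -1), Add(3, -4))), Add(-9, Mul(-7, 1)))), 95) = Add(Mul(73, Mul(Add(-53, Mul(2, Pow(3, -1), -1)), Add(-9, -7))), 95) = Add(Mul(73, Mul(Add(-53, Mul(2, Rational(1, 3), -1)), -16)), 95) = Add(Mul(73, Mul(Add(-53, Rational(-2, 3)), -16)), 95) = Add(Mul(73, Mul(Rational(-161, 3), -16)), 95) = Add(Mul(73, Rational(2576, 3)), 95) = Add(Rational(188048, 3), 95) = Rational(188333, 3)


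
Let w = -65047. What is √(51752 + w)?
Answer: I*√13295 ≈ 115.3*I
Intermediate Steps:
√(51752 + w) = √(51752 - 65047) = √(-13295) = I*√13295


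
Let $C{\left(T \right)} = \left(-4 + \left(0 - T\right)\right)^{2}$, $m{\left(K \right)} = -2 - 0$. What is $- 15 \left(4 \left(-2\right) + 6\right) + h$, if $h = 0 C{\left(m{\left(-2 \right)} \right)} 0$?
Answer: $30$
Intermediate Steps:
$m{\left(K \right)} = -2$ ($m{\left(K \right)} = -2 + 0 = -2$)
$C{\left(T \right)} = \left(-4 - T\right)^{2}$
$h = 0$ ($h = 0 \left(4 - 2\right)^{2} \cdot 0 = 0 \cdot 2^{2} \cdot 0 = 0 \cdot 4 \cdot 0 = 0 \cdot 0 = 0$)
$- 15 \left(4 \left(-2\right) + 6\right) + h = - 15 \left(4 \left(-2\right) + 6\right) + 0 = - 15 \left(-8 + 6\right) + 0 = \left(-15\right) \left(-2\right) + 0 = 30 + 0 = 30$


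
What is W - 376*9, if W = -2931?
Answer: -6315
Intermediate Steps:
W - 376*9 = -2931 - 376*9 = -2931 - 3384 = -6315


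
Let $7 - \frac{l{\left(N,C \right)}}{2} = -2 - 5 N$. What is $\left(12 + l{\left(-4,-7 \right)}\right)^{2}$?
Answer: $100$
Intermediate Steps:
$l{\left(N,C \right)} = 18 + 10 N$ ($l{\left(N,C \right)} = 14 - 2 \left(-2 - 5 N\right) = 14 + \left(4 + 10 N\right) = 18 + 10 N$)
$\left(12 + l{\left(-4,-7 \right)}\right)^{2} = \left(12 + \left(18 + 10 \left(-4\right)\right)\right)^{2} = \left(12 + \left(18 - 40\right)\right)^{2} = \left(12 - 22\right)^{2} = \left(-10\right)^{2} = 100$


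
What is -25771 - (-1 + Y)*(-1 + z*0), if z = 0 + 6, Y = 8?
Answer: -25764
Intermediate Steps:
z = 6
-25771 - (-1 + Y)*(-1 + z*0) = -25771 - (-1 + 8)*(-1 + 6*0) = -25771 - 7*(-1 + 0) = -25771 - 7*(-1) = -25771 - 1*(-7) = -25771 + 7 = -25764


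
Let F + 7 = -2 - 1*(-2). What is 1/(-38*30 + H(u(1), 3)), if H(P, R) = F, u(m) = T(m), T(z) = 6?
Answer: -1/1147 ≈ -0.00087184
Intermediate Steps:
u(m) = 6
F = -7 (F = -7 + (-2 - 1*(-2)) = -7 + (-2 + 2) = -7 + 0 = -7)
H(P, R) = -7
1/(-38*30 + H(u(1), 3)) = 1/(-38*30 - 7) = 1/(-1140 - 7) = 1/(-1147) = -1/1147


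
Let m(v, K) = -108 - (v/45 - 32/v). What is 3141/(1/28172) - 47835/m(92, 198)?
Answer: 10046651688297/113536 ≈ 8.8489e+7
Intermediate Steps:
m(v, K) = -108 + 32/v - v/45 (m(v, K) = -108 - (v*(1/45) - 32/v) = -108 - (v/45 - 32/v) = -108 - (-32/v + v/45) = -108 + (32/v - v/45) = -108 + 32/v - v/45)
3141/(1/28172) - 47835/m(92, 198) = 3141/(1/28172) - 47835/(-108 + 32/92 - 1/45*92) = 3141/(1/28172) - 47835/(-108 + 32*(1/92) - 92/45) = 3141*28172 - 47835/(-108 + 8/23 - 92/45) = 88488252 - 47835/(-113536/1035) = 88488252 - 47835*(-1035/113536) = 88488252 + 49509225/113536 = 10046651688297/113536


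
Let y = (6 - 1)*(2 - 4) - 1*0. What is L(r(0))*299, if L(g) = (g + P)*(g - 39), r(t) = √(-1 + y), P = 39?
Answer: -458068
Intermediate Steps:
y = -10 (y = 5*(-2) + 0 = -10 + 0 = -10)
r(t) = I*√11 (r(t) = √(-1 - 10) = √(-11) = I*√11)
L(g) = (-39 + g)*(39 + g) (L(g) = (g + 39)*(g - 39) = (39 + g)*(-39 + g) = (-39 + g)*(39 + g))
L(r(0))*299 = (-1521 + (I*√11)²)*299 = (-1521 - 11)*299 = -1532*299 = -458068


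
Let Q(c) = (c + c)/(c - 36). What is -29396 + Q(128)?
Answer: -676044/23 ≈ -29393.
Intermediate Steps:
Q(c) = 2*c/(-36 + c) (Q(c) = (2*c)/(-36 + c) = 2*c/(-36 + c))
-29396 + Q(128) = -29396 + 2*128/(-36 + 128) = -29396 + 2*128/92 = -29396 + 2*128*(1/92) = -29396 + 64/23 = -676044/23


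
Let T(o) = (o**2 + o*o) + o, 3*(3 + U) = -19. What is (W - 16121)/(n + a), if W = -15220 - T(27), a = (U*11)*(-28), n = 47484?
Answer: -49239/75538 ≈ -0.65184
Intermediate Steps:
U = -28/3 (U = -3 + (1/3)*(-19) = -3 - 19/3 = -28/3 ≈ -9.3333)
T(o) = o + 2*o**2 (T(o) = (o**2 + o**2) + o = 2*o**2 + o = o + 2*o**2)
a = 8624/3 (a = -28/3*11*(-28) = -308/3*(-28) = 8624/3 ≈ 2874.7)
W = -16705 (W = -15220 - 27*(1 + 2*27) = -15220 - 27*(1 + 54) = -15220 - 27*55 = -15220 - 1*1485 = -15220 - 1485 = -16705)
(W - 16121)/(n + a) = (-16705 - 16121)/(47484 + 8624/3) = -32826/151076/3 = -32826*3/151076 = -49239/75538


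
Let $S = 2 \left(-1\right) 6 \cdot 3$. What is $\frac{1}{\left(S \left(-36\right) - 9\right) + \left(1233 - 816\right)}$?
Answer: $\frac{1}{1704} \approx 0.00058685$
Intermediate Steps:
$S = -36$ ($S = \left(-2\right) 6 \cdot 3 = \left(-12\right) 3 = -36$)
$\frac{1}{\left(S \left(-36\right) - 9\right) + \left(1233 - 816\right)} = \frac{1}{\left(\left(-36\right) \left(-36\right) - 9\right) + \left(1233 - 816\right)} = \frac{1}{\left(1296 - 9\right) + \left(1233 - 816\right)} = \frac{1}{1287 + 417} = \frac{1}{1704}$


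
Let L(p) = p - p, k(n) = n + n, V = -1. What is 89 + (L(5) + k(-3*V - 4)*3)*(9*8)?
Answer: -343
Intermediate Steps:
k(n) = 2*n
L(p) = 0
89 + (L(5) + k(-3*V - 4)*3)*(9*8) = 89 + (0 + (2*(-3*(-1) - 4))*3)*(9*8) = 89 + (0 + (2*(3 - 4))*3)*72 = 89 + (0 + (2*(-1))*3)*72 = 89 + (0 - 2*3)*72 = 89 + (0 - 6)*72 = 89 - 6*72 = 89 - 432 = -343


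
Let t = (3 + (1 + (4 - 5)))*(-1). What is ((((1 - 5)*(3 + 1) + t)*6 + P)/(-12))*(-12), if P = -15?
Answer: -129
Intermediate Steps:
t = -3 (t = (3 + (1 - 1))*(-1) = (3 + 0)*(-1) = 3*(-1) = -3)
((((1 - 5)*(3 + 1) + t)*6 + P)/(-12))*(-12) = ((((1 - 5)*(3 + 1) - 3)*6 - 15)/(-12))*(-12) = (((-4*4 - 3)*6 - 15)*(-1/12))*(-12) = (((-16 - 3)*6 - 15)*(-1/12))*(-12) = ((-19*6 - 15)*(-1/12))*(-12) = ((-114 - 15)*(-1/12))*(-12) = -129*(-1/12)*(-12) = (43/4)*(-12) = -129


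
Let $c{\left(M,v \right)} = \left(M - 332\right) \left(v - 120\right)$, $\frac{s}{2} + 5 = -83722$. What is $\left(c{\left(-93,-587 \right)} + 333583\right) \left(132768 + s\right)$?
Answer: $-21992935788$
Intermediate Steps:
$s = -167454$ ($s = -10 + 2 \left(-83722\right) = -10 - 167444 = -167454$)
$c{\left(M,v \right)} = \left(-332 + M\right) \left(-120 + v\right)$
$\left(c{\left(-93,-587 \right)} + 333583\right) \left(132768 + s\right) = \left(\left(39840 - -194884 - -11160 - -54591\right) + 333583\right) \left(132768 - 167454\right) = \left(\left(39840 + 194884 + 11160 + 54591\right) + 333583\right) \left(-34686\right) = \left(300475 + 333583\right) \left(-34686\right) = 634058 \left(-34686\right) = -21992935788$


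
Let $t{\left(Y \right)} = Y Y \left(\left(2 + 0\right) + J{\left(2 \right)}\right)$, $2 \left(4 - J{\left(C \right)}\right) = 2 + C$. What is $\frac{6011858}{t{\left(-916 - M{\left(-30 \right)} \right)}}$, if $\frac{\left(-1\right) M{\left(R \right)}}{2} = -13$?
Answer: $\frac{3005929}{1774728} \approx 1.6937$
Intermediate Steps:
$J{\left(C \right)} = 3 - \frac{C}{2}$ ($J{\left(C \right)} = 4 - \frac{2 + C}{2} = 4 - \left(1 + \frac{C}{2}\right) = 3 - \frac{C}{2}$)
$M{\left(R \right)} = 26$ ($M{\left(R \right)} = \left(-2\right) \left(-13\right) = 26$)
$t{\left(Y \right)} = 4 Y^{2}$ ($t{\left(Y \right)} = Y Y \left(\left(2 + 0\right) + \left(3 - 1\right)\right) = Y^{2} \left(2 + \left(3 - 1\right)\right) = Y^{2} \left(2 + 2\right) = Y^{2} \cdot 4 = 4 Y^{2}$)
$\frac{6011858}{t{\left(-916 - M{\left(-30 \right)} \right)}} = \frac{6011858}{4 \left(-916 - 26\right)^{2}} = \frac{6011858}{4 \left(-942\right)^{2}} = \frac{6011858}{4 \cdot 887364} = \frac{6011858}{3549456} = 6011858 \cdot \frac{1}{3549456} = \frac{3005929}{1774728}$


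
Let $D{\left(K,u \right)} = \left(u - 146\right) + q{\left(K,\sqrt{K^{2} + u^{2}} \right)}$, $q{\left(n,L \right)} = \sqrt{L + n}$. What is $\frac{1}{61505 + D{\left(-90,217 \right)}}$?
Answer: $\frac{1}{61576 + \sqrt{-90 + \sqrt{55189}}} \approx 1.6237 \cdot 10^{-5}$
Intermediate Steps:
$D{\left(K,u \right)} = -146 + u + \sqrt{K + \sqrt{K^{2} + u^{2}}}$ ($D{\left(K,u \right)} = \left(u - 146\right) + \sqrt{\sqrt{K^{2} + u^{2}} + K} = \left(-146 + u\right) + \sqrt{K + \sqrt{K^{2} + u^{2}}} = -146 + u + \sqrt{K + \sqrt{K^{2} + u^{2}}}$)
$\frac{1}{61505 + D{\left(-90,217 \right)}} = \frac{1}{61505 + \left(-146 + 217 + \sqrt{-90 + \sqrt{\left(-90\right)^{2} + 217^{2}}}\right)} = \frac{1}{61505 + \left(-146 + 217 + \sqrt{-90 + \sqrt{8100 + 47089}}\right)} = \frac{1}{61505 + \left(-146 + 217 + \sqrt{-90 + \sqrt{55189}}\right)} = \frac{1}{61505 + \left(71 + \sqrt{-90 + \sqrt{55189}}\right)} = \frac{1}{61576 + \sqrt{-90 + \sqrt{55189}}}$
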